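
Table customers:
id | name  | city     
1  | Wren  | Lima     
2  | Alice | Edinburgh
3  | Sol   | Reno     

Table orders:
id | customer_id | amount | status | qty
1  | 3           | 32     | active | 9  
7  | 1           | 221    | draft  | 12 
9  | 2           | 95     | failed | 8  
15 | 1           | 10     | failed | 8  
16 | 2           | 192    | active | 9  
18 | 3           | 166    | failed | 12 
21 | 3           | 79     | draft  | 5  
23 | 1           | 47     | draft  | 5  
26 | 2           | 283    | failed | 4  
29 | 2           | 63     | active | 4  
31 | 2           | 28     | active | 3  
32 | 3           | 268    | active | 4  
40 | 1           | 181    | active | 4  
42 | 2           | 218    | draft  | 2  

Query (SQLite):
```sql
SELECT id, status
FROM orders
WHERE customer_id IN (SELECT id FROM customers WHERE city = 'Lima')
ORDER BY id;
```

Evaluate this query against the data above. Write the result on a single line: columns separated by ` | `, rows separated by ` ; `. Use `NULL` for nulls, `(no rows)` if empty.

Inner query: customers.id where city = 'Lima'.
Outer: keep orders rows whose customer_id is in that set.
Inner query → {1}

7 | draft ; 15 | failed ; 23 | draft ; 40 | active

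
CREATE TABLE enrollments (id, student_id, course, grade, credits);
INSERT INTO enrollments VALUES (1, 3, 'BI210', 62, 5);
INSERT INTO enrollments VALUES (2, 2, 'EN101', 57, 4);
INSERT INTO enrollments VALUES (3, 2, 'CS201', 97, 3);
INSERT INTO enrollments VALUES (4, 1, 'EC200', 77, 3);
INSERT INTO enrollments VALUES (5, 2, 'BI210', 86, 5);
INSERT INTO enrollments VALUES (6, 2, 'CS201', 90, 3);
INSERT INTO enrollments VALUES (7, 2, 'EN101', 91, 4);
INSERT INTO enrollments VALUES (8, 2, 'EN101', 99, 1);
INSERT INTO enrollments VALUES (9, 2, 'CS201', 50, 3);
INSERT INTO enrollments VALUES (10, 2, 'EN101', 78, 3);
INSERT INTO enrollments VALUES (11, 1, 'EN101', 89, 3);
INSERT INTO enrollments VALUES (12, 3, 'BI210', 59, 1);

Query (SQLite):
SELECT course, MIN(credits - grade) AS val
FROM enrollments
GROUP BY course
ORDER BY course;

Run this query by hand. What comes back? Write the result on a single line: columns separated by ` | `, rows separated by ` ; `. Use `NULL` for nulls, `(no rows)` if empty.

BI210 | -81 ; CS201 | -94 ; EC200 | -74 ; EN101 | -98

For each row compute credits - grade.
Group by course; take MIN of the expression per group.
  BI210: ids {1, 5, 12} → MIN(credits - grade)=-81
  CS201: ids {3, 6, 9} → MIN(credits - grade)=-94
  EC200: ids {4} → MIN(credits - grade)=-74
  EN101: ids {2, 7, 8, 10, 11} → MIN(credits - grade)=-98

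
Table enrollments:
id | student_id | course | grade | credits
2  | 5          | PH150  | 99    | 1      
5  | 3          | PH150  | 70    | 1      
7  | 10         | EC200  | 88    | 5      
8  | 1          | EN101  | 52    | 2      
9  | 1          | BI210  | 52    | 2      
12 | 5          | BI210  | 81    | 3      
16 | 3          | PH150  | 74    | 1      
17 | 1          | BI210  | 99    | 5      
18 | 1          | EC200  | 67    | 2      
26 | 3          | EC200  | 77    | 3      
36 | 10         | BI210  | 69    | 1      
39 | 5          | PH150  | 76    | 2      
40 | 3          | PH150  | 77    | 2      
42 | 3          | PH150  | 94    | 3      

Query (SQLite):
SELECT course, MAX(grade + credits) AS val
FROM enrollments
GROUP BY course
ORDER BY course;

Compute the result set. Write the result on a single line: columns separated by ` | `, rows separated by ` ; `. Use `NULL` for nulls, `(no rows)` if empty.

BI210 | 104 ; EC200 | 93 ; EN101 | 54 ; PH150 | 100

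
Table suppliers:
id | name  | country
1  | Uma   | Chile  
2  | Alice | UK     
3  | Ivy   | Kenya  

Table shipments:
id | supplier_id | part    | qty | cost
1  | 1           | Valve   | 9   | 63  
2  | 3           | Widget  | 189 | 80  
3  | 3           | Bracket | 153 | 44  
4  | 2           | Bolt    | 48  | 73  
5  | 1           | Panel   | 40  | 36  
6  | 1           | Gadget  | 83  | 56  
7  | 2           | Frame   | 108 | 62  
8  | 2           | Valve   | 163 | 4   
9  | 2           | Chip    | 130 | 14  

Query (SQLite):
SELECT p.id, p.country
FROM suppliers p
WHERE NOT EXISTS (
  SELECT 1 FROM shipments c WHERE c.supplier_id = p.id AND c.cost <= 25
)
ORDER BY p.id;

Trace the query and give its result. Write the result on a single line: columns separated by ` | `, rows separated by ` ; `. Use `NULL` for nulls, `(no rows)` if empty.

For each suppliers row, check whether any shipments with matching supplier_id has cost <= 25.
Keep rows where that is false.

1 | Chile ; 3 | Kenya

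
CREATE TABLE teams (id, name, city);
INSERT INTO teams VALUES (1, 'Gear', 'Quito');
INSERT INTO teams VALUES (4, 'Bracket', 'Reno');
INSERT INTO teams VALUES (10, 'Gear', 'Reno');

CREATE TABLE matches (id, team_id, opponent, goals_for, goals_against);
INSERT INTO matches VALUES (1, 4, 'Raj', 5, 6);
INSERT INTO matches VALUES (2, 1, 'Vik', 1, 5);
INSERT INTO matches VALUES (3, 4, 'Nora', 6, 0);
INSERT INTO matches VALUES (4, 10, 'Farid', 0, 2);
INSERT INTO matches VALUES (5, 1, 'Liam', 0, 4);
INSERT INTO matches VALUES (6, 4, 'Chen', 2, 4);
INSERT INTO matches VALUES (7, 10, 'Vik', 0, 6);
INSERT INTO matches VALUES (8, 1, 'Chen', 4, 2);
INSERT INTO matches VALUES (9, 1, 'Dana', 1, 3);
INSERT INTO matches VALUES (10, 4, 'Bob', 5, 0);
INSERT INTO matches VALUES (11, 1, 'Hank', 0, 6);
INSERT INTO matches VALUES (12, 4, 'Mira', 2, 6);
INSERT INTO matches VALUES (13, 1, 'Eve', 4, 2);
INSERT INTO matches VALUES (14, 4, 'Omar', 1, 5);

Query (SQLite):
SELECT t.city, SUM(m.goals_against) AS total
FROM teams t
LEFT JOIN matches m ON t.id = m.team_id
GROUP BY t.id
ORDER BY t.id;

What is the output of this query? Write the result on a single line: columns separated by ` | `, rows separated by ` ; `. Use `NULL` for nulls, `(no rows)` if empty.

LEFT JOIN keeps every teams row; unmatched ones get NULL for matches columns.
Group by teams.id and compute SUM(m.goals_against). SUM over an all-NULL group is NULL.
  1: ids {2, 5, 8, 9, 11, 13} → SUM(m.goals_against)=22
  4: ids {1, 3, 6, 10, 12, 14} → SUM(m.goals_against)=21
  10: ids {4, 7} → SUM(m.goals_against)=8

Quito | 22 ; Reno | 21 ; Reno | 8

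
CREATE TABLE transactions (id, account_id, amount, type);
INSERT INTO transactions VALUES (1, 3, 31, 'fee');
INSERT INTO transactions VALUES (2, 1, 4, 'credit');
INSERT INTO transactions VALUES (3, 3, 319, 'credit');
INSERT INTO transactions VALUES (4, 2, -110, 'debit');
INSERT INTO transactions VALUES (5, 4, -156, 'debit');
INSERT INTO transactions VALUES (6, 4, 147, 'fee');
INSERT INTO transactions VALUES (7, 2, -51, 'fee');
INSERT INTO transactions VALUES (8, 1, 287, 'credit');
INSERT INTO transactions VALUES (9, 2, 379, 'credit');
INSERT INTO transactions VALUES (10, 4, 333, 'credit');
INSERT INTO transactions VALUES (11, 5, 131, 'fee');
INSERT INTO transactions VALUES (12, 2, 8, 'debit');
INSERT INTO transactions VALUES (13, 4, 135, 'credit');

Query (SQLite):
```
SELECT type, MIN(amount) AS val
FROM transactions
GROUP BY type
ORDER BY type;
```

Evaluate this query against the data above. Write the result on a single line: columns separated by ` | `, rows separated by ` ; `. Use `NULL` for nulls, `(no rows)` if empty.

Partition transactions by type; compute MIN(amount) within each group.
  credit: ids {2, 3, 8, 9, 10, 13} → MIN(amount)=4
  debit: ids {4, 5, 12} → MIN(amount)=-156
  fee: ids {1, 6, 7, 11} → MIN(amount)=-51

credit | 4 ; debit | -156 ; fee | -51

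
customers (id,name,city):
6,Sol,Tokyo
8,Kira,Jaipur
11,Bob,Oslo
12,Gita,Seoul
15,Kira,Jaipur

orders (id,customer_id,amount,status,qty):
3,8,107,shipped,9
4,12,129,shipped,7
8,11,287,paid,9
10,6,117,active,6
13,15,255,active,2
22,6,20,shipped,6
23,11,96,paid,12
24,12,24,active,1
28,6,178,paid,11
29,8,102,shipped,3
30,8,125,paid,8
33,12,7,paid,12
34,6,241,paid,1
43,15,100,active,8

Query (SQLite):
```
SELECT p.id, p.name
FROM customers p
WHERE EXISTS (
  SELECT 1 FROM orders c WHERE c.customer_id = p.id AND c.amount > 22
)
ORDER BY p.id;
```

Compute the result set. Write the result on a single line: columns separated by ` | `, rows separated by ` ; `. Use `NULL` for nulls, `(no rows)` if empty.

6 | Sol ; 8 | Kira ; 11 | Bob ; 12 | Gita ; 15 | Kira

For each customers row, check whether any orders with matching customer_id has amount > 22.
Keep rows where that is true.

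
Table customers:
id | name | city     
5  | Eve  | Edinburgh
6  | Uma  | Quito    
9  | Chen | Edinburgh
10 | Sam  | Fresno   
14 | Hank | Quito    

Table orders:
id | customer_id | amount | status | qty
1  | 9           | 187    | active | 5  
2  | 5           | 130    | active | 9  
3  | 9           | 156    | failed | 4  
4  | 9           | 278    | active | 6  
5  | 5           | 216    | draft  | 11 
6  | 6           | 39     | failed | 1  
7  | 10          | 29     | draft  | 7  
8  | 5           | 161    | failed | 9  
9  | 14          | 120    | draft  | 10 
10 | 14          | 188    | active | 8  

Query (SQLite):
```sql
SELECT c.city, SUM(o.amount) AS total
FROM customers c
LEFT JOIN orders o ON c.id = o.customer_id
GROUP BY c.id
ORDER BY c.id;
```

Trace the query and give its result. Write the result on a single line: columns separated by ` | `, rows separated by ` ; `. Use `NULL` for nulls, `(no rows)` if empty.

Edinburgh | 507 ; Quito | 39 ; Edinburgh | 621 ; Fresno | 29 ; Quito | 308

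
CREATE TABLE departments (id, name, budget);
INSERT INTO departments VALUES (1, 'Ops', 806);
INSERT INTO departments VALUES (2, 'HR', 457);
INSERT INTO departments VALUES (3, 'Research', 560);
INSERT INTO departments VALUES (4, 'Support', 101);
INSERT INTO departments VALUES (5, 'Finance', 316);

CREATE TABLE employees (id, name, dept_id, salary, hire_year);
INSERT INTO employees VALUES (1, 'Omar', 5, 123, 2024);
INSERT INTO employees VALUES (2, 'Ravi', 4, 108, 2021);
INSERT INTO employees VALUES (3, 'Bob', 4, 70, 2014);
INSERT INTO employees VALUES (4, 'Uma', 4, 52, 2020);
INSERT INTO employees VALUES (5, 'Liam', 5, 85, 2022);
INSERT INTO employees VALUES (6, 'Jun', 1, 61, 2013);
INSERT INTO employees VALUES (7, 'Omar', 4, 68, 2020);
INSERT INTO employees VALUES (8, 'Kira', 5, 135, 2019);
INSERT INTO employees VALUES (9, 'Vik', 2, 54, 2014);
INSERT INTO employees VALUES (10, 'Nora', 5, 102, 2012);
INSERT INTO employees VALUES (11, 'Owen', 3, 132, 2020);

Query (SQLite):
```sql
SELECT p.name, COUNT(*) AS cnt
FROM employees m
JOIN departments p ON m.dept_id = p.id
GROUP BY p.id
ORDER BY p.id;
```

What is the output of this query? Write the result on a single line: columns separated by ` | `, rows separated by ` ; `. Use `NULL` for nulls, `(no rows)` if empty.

Ops | 1 ; HR | 1 ; Research | 1 ; Support | 4 ; Finance | 4

Join each employees row to its departments via dept_id.
Group joined rows by departments.id; compute COUNT(*) per group.
  1: ids {6} → COUNT(*)=1
  2: ids {9} → COUNT(*)=1
  3: ids {11} → COUNT(*)=1
  4: ids {2, 3, 4, 7} → COUNT(*)=4
  5: ids {1, 5, 8, 10} → COUNT(*)=4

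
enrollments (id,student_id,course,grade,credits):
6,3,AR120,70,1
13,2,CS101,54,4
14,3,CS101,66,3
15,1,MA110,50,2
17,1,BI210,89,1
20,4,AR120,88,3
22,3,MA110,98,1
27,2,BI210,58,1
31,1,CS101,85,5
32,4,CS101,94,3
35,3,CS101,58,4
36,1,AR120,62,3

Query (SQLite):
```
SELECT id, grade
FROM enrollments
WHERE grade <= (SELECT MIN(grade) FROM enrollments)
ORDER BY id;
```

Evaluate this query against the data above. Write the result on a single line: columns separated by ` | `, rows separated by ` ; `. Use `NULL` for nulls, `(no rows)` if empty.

Scalar subquery: MIN(grade) over all enrollments rows = 50.
Keep rows where grade <= that value.

15 | 50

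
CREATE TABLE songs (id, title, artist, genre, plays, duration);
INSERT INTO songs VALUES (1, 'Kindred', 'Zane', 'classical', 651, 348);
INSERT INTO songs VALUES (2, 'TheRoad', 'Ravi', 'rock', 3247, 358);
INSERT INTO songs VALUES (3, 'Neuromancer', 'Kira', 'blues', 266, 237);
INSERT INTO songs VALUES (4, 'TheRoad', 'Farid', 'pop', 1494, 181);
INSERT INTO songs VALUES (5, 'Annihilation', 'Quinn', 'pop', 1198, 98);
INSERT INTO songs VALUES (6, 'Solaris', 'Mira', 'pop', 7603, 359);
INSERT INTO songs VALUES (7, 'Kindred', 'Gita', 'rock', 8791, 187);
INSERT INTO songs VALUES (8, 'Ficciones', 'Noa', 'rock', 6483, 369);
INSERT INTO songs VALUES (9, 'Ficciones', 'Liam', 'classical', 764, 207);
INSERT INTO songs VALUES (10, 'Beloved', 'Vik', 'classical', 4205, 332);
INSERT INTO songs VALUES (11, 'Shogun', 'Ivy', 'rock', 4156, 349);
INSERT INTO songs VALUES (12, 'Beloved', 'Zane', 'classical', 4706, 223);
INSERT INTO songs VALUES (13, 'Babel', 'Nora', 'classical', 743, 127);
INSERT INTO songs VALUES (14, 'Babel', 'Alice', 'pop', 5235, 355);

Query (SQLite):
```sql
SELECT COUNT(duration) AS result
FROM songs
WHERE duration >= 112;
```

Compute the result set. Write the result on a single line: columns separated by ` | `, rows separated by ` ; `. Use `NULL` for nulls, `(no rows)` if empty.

13

Rows where duration >= 112 → duration values: [348, 358, 237, 181, 359, 187, 369, 207, 332, 349, 223, 127, 355].
COUNT(duration) counts non-NULL values → 13.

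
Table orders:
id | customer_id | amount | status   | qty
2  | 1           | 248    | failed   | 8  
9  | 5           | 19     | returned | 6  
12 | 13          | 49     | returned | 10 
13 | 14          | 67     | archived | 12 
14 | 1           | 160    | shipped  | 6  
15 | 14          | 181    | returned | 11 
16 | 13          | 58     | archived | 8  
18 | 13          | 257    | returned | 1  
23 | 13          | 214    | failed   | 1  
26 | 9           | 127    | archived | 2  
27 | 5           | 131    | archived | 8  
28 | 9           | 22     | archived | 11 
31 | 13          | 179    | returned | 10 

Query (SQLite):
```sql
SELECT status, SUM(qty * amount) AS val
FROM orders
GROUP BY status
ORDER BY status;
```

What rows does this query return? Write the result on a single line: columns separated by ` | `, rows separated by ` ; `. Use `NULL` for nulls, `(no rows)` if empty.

For each row compute qty * amount.
Group by status; take SUM of the expression per group.
  archived: ids {13, 16, 26, 27, 28} → SUM(qty * amount)=2812
  failed: ids {2, 23} → SUM(qty * amount)=2198
  returned: ids {9, 12, 15, 18, 31} → SUM(qty * amount)=4642
  shipped: ids {14} → SUM(qty * amount)=960

archived | 2812 ; failed | 2198 ; returned | 4642 ; shipped | 960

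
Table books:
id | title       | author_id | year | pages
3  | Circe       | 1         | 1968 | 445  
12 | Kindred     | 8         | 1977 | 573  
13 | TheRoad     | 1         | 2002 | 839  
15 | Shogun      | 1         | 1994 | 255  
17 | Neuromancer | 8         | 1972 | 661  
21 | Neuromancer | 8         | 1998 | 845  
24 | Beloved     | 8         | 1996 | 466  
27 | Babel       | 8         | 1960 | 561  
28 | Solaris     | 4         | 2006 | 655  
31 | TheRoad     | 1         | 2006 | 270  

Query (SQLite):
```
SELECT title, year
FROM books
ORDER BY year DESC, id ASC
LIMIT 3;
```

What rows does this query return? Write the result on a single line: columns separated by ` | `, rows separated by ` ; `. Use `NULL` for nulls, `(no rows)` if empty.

Sort by year desc, tiebreak id asc: (2006, id=28), (2006, id=31), (2002, id=13), (1998, id=21), (1996, id=24), (1994, id=15) …. Take first 3.

Solaris | 2006 ; TheRoad | 2006 ; TheRoad | 2002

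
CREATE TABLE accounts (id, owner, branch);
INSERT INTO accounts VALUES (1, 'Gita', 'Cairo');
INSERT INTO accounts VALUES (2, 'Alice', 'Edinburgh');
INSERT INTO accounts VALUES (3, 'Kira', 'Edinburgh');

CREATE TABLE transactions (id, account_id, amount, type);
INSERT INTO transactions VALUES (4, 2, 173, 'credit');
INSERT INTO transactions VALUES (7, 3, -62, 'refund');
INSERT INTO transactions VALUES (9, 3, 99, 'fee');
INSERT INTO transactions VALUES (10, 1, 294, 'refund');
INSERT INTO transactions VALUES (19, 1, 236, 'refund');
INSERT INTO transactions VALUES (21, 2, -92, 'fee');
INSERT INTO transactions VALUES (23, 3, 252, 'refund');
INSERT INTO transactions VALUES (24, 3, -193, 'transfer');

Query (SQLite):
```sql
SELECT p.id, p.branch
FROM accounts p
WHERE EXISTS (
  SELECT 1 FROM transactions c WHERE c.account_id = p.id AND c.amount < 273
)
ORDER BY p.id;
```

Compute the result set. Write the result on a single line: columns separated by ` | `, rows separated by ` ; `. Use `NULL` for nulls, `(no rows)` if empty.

1 | Cairo ; 2 | Edinburgh ; 3 | Edinburgh

For each accounts row, check whether any transactions with matching account_id has amount < 273.
Keep rows where that is true.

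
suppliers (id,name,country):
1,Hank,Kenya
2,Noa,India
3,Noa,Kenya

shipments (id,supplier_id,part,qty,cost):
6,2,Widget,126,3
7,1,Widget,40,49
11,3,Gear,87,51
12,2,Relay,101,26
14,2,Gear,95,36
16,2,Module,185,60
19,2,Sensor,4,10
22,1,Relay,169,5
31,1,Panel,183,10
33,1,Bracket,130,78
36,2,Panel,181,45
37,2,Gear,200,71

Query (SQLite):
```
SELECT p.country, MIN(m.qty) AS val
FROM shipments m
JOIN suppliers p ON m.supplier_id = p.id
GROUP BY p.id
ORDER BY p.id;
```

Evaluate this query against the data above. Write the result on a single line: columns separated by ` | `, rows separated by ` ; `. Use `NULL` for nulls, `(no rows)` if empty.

Kenya | 40 ; India | 4 ; Kenya | 87

Join each shipments row to its suppliers via supplier_id.
Group joined rows by suppliers.id; compute MIN(m.qty) per group.
  1: ids {7, 22, 31, 33} → MIN(m.qty)=40
  2: ids {6, 12, 14, 16, 19, 36, 37} → MIN(m.qty)=4
  3: ids {11} → MIN(m.qty)=87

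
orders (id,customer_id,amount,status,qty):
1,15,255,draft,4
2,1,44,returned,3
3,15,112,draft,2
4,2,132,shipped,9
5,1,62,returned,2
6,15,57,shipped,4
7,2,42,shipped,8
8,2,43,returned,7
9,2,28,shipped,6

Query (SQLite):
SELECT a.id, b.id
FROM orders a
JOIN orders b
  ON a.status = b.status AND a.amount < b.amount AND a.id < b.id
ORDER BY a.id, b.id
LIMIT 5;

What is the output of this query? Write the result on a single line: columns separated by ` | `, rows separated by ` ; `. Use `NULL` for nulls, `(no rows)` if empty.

Pairs (a,b) with same status, a.amount < b.amount, a.id < b.id.
status groups: draft:{1,3} returned:{2,5,8} shipped:{4,6,7,9}
Ordered by (a.id, b.id); first 5.

2 | 5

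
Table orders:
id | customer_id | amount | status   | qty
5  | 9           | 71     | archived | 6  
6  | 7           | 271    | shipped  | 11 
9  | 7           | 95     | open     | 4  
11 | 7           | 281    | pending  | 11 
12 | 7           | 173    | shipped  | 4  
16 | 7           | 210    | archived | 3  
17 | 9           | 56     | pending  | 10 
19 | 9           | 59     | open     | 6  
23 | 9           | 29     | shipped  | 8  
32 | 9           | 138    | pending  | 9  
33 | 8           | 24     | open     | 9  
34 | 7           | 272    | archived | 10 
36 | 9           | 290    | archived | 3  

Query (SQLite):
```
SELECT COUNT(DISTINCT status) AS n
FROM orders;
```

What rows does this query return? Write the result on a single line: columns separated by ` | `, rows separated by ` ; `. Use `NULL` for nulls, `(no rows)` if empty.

Count distinct non-NULL status values.

4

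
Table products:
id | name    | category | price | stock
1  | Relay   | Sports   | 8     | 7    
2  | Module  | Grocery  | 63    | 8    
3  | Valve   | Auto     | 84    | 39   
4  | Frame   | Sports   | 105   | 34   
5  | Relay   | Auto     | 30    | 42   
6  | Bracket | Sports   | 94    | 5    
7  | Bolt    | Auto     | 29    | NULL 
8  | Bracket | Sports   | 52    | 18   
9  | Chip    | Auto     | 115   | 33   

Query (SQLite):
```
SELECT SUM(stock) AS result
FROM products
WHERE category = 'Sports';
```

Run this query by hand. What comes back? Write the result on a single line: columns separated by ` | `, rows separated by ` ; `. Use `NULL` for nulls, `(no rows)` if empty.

Rows where category='Sports' → stock values: [7, 34, 5, 18].
SUM of non-NULL values = 64.

64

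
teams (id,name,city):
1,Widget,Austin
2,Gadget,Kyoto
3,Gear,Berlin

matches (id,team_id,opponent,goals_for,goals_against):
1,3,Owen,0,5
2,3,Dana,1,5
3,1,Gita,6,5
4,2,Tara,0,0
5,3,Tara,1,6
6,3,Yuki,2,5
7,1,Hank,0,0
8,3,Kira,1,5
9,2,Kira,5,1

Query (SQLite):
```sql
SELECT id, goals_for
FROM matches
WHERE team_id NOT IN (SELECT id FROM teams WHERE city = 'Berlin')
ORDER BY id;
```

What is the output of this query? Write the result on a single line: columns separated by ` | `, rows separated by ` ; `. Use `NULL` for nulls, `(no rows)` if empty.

3 | 6 ; 4 | 0 ; 7 | 0 ; 9 | 5

Inner query: teams.id where city = 'Berlin'.
Outer: keep matches rows whose team_id is not in that set.
Inner query → {3}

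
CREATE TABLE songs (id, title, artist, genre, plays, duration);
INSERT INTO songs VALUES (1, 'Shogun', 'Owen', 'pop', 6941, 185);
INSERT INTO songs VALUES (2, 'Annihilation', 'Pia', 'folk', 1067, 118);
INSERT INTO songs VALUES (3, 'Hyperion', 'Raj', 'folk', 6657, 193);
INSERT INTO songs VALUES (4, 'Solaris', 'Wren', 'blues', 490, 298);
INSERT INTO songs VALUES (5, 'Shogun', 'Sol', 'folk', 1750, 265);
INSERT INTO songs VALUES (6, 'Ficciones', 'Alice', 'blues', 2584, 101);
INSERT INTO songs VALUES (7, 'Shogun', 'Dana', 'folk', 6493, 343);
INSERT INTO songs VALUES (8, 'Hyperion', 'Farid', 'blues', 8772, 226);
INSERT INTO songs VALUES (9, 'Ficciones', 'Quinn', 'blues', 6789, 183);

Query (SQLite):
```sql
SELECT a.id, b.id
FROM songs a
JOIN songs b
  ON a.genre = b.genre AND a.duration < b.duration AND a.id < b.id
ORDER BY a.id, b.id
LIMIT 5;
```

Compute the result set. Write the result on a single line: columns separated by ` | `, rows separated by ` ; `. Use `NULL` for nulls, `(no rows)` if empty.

Pairs (a,b) with same genre, a.duration < b.duration, a.id < b.id.
genre groups: blues:{4,6,8,9} folk:{2,3,5,7} pop:{1}
Ordered by (a.id, b.id); first 5.

2 | 3 ; 2 | 5 ; 2 | 7 ; 3 | 5 ; 3 | 7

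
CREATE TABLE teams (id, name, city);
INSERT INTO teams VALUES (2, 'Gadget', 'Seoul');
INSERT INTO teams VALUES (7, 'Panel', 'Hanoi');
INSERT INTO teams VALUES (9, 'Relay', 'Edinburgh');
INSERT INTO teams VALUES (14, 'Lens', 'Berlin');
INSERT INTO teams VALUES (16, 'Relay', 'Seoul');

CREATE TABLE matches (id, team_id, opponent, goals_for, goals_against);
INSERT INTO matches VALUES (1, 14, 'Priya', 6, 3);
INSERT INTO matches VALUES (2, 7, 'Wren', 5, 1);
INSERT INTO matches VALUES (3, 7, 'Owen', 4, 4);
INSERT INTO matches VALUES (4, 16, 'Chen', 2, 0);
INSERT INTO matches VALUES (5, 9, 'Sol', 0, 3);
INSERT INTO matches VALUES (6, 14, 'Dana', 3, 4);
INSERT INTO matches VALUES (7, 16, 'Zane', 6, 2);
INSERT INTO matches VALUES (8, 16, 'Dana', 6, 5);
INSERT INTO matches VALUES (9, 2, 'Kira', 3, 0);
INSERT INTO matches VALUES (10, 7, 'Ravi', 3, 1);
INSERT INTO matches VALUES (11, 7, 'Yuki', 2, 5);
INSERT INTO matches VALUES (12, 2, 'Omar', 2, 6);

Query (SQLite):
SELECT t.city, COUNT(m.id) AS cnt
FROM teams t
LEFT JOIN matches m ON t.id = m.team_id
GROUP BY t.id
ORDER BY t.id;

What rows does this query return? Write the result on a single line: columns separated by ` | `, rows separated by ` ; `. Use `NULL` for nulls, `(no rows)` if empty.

Seoul | 2 ; Hanoi | 4 ; Edinburgh | 1 ; Berlin | 2 ; Seoul | 3

LEFT JOIN keeps every teams row; unmatched ones get NULL for matches columns.
Group by teams.id and compute COUNT(m.id). COUNT(col) of an all-NULL group is 0.
  2: ids {9, 12} → COUNT(m.id)=2
  7: ids {2, 3, 10, 11} → COUNT(m.id)=4
  9: ids {5} → COUNT(m.id)=1
  14: ids {1, 6} → COUNT(m.id)=2
  16: ids {4, 7, 8} → COUNT(m.id)=3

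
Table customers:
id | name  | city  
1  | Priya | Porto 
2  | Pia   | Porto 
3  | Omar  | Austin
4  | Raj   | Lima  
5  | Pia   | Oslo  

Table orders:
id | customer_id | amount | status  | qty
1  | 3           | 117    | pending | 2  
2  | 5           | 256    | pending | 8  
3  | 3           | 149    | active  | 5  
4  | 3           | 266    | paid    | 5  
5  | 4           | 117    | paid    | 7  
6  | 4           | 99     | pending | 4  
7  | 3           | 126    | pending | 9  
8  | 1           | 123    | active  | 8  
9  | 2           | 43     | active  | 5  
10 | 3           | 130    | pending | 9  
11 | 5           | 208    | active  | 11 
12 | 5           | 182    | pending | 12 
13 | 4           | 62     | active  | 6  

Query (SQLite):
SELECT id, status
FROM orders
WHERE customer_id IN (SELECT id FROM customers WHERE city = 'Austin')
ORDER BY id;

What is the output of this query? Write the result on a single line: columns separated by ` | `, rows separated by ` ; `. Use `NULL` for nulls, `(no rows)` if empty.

1 | pending ; 3 | active ; 4 | paid ; 7 | pending ; 10 | pending

Inner query: customers.id where city = 'Austin'.
Outer: keep orders rows whose customer_id is in that set.
Inner query → {3}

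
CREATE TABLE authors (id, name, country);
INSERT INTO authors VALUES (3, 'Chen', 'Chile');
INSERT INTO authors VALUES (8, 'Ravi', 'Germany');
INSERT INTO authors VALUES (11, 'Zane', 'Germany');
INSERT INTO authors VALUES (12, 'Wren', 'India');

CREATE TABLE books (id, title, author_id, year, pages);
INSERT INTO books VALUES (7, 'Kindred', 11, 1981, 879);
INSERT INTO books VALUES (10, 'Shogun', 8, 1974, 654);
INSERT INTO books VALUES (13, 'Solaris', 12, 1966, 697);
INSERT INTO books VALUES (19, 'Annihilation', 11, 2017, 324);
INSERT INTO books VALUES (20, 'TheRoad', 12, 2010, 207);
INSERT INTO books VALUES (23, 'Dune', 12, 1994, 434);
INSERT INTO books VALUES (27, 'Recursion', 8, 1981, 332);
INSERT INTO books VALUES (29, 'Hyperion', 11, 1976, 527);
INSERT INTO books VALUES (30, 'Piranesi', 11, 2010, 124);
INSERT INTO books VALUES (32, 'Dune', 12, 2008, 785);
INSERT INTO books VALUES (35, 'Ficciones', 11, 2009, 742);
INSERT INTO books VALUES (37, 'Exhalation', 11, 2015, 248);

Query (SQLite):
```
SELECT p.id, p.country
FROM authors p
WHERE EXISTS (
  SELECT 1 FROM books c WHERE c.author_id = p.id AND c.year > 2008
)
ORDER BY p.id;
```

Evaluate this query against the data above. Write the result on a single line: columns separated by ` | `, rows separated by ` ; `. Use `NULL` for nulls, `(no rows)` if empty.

For each authors row, check whether any books with matching author_id has year > 2008.
Keep rows where that is true.

11 | Germany ; 12 | India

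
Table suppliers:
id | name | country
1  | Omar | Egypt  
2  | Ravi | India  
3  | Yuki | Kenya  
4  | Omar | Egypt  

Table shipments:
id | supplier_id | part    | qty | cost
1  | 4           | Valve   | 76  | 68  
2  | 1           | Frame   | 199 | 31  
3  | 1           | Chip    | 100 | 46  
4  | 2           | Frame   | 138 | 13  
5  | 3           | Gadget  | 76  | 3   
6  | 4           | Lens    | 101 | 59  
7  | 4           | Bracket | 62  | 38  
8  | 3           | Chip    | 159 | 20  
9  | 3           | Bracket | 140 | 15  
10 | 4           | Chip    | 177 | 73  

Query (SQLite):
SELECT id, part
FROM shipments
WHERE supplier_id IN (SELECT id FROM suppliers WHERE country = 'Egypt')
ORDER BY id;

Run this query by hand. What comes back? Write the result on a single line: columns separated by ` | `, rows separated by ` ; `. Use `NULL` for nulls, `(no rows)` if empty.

Inner query: suppliers.id where country = 'Egypt'.
Outer: keep shipments rows whose supplier_id is in that set.
Inner query → {1, 4}

1 | Valve ; 2 | Frame ; 3 | Chip ; 6 | Lens ; 7 | Bracket ; 10 | Chip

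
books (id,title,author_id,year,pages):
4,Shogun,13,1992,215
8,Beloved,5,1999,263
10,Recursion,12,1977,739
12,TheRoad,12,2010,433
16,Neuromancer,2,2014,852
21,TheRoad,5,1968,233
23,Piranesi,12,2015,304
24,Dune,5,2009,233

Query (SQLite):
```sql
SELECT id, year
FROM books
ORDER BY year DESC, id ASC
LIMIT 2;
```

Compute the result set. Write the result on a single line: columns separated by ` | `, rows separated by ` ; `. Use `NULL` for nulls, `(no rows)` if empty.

Sort by year desc, tiebreak id asc: (2015, id=23), (2014, id=16), (2010, id=12), (2009, id=24), (1999, id=8) …. Take first 2.

23 | 2015 ; 16 | 2014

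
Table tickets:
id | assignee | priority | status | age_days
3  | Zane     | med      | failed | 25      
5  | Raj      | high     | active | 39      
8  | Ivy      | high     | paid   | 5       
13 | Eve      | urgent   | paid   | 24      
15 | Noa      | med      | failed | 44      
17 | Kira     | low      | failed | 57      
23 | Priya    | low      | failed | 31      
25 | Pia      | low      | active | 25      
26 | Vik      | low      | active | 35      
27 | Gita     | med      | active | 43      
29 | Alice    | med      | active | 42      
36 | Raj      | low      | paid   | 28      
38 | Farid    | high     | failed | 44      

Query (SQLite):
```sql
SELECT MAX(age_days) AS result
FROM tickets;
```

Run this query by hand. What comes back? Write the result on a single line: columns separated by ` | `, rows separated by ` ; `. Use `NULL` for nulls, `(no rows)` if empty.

57

All age_days values: [25, 39, 5, 24, 44, 57, 31, 25, 35, 43, 42, 28, 44].
MAX of non-NULL values = 57.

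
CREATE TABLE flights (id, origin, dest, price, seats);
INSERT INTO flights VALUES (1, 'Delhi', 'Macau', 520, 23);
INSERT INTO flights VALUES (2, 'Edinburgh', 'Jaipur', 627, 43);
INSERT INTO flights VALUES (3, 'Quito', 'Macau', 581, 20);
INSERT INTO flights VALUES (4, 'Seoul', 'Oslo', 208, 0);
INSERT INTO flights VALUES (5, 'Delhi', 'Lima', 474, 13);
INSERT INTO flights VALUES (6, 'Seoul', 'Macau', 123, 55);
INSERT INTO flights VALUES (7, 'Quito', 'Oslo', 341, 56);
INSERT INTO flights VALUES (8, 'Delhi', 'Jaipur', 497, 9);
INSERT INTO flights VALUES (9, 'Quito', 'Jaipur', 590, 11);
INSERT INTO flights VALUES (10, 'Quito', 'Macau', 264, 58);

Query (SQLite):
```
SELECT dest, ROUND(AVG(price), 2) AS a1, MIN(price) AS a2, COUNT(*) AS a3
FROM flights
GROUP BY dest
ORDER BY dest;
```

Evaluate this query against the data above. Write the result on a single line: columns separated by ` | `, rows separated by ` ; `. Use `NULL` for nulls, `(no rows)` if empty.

Group flights by dest.
Per group compute: ROUND(AVG(price), 2), MIN(price), COUNT(*).
  Jaipur: ids {2, 8, 9} → ROUND(AVG(price), 2)=571.33, MIN(price)=497, COUNT(*)=3
  Lima: ids {5} → ROUND(AVG(price), 2)=474, MIN(price)=474, COUNT(*)=1
  Macau: ids {1, 3, 6, 10} → ROUND(AVG(price), 2)=372, MIN(price)=123, COUNT(*)=4
  Oslo: ids {4, 7} → ROUND(AVG(price), 2)=274.5, MIN(price)=208, COUNT(*)=2

Jaipur | 571.33 | 497 | 3 ; Lima | 474 | 474 | 1 ; Macau | 372 | 123 | 4 ; Oslo | 274.5 | 208 | 2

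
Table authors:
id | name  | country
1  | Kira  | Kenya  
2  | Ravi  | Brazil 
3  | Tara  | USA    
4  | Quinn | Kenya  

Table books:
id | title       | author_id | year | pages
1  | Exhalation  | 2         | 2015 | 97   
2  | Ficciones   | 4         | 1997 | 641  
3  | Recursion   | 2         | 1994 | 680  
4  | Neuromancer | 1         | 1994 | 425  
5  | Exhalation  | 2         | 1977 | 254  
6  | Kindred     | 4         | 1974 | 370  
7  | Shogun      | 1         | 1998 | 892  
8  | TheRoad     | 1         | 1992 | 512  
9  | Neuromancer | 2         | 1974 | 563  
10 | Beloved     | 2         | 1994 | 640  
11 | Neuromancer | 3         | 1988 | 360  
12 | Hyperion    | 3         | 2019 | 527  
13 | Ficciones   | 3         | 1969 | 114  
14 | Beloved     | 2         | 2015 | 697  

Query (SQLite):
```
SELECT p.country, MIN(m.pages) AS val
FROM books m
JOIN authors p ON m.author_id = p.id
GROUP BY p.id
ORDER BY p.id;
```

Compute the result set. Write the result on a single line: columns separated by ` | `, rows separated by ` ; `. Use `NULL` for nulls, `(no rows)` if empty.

Kenya | 425 ; Brazil | 97 ; USA | 114 ; Kenya | 370

Join each books row to its authors via author_id.
Group joined rows by authors.id; compute MIN(m.pages) per group.
  1: ids {4, 7, 8} → MIN(m.pages)=425
  2: ids {1, 3, 5, 9, 10, 14} → MIN(m.pages)=97
  3: ids {11, 12, 13} → MIN(m.pages)=114
  4: ids {2, 6} → MIN(m.pages)=370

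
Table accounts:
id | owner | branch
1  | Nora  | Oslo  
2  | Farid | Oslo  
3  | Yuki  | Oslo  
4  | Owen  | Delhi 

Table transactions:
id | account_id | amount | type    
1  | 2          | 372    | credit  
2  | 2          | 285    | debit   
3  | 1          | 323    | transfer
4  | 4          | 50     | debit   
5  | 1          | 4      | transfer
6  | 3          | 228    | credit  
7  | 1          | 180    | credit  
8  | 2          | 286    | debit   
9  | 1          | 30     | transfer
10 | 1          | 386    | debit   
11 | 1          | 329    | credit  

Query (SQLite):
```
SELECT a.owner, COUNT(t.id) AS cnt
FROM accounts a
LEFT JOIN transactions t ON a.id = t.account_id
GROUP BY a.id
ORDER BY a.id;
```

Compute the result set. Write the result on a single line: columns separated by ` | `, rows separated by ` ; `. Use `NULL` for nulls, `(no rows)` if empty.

LEFT JOIN keeps every accounts row; unmatched ones get NULL for transactions columns.
Group by accounts.id and compute COUNT(t.id). COUNT(col) of an all-NULL group is 0.
  1: ids {3, 5, 7, 9, 10, 11} → COUNT(t.id)=6
  2: ids {1, 2, 8} → COUNT(t.id)=3
  3: ids {6} → COUNT(t.id)=1
  4: ids {4} → COUNT(t.id)=1

Nora | 6 ; Farid | 3 ; Yuki | 1 ; Owen | 1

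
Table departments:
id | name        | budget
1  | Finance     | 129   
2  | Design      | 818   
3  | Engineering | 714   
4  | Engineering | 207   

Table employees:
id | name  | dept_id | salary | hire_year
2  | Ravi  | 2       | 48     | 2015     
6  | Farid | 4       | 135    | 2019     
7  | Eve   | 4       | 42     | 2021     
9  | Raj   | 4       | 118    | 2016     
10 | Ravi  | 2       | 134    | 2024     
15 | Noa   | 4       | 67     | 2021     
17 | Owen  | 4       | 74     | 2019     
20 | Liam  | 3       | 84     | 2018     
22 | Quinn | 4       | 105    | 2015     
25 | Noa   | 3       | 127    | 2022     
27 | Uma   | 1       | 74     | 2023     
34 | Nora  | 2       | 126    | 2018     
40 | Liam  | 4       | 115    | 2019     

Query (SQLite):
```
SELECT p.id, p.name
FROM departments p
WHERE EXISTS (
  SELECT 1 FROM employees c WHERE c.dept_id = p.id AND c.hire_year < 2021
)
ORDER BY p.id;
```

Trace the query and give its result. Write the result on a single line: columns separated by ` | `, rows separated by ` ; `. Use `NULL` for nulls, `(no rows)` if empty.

For each departments row, check whether any employees with matching dept_id has hire_year < 2021.
Keep rows where that is true.

2 | Design ; 3 | Engineering ; 4 | Engineering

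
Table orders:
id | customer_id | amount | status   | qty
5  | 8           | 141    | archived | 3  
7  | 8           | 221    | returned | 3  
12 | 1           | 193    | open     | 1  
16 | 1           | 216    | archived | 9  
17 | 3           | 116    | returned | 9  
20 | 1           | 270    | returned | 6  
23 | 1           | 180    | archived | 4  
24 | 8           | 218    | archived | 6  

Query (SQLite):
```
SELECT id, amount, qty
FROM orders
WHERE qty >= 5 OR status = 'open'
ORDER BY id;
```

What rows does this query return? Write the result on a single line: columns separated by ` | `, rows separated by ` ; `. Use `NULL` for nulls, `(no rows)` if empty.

qty >= 5: ids {16, 17, 20, 24}
status = 'open': ids {12}
Combine with OR.

12 | 193 | 1 ; 16 | 216 | 9 ; 17 | 116 | 9 ; 20 | 270 | 6 ; 24 | 218 | 6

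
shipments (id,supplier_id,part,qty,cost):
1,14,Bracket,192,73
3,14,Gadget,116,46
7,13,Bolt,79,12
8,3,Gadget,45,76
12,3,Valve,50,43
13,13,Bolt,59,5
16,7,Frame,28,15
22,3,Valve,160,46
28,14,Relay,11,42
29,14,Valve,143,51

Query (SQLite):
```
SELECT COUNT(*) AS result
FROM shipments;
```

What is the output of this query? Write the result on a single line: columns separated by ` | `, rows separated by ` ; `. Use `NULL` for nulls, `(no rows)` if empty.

10

All cost values: [73, 46, 12, 76, 43, 5, 15, 46, 42, 51].
COUNT(*) counts rows → 10.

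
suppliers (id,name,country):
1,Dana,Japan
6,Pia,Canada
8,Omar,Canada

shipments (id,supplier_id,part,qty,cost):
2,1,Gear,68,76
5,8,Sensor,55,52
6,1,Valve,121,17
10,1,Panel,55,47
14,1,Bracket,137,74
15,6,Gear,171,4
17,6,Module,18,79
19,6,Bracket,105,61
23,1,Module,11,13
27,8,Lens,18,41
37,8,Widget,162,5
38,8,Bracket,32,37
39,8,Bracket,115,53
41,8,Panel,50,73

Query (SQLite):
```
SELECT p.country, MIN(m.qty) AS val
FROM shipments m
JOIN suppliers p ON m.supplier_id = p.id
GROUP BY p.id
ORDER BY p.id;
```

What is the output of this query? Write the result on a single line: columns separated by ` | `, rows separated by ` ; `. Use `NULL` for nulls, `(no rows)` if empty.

Join each shipments row to its suppliers via supplier_id.
Group joined rows by suppliers.id; compute MIN(m.qty) per group.
  1: ids {2, 6, 10, 14, 23} → MIN(m.qty)=11
  6: ids {15, 17, 19} → MIN(m.qty)=18
  8: ids {5, 27, 37, 38, 39, 41} → MIN(m.qty)=18

Japan | 11 ; Canada | 18 ; Canada | 18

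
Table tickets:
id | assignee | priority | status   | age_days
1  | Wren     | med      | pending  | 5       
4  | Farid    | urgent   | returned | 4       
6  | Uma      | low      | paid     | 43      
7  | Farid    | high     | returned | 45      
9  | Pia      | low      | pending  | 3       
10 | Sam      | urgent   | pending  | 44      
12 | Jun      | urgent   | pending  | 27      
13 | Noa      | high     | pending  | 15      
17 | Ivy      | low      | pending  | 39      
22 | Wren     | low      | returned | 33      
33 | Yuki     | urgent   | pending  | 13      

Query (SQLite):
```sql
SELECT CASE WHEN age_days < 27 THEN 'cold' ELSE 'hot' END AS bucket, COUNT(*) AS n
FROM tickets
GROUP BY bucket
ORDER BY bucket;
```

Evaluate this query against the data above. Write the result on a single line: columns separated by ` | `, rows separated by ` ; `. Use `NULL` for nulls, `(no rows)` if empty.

cold | 5 ; hot | 6

Bucket rows by age_days < 27 → 'cold' else 'hot'; count each bucket.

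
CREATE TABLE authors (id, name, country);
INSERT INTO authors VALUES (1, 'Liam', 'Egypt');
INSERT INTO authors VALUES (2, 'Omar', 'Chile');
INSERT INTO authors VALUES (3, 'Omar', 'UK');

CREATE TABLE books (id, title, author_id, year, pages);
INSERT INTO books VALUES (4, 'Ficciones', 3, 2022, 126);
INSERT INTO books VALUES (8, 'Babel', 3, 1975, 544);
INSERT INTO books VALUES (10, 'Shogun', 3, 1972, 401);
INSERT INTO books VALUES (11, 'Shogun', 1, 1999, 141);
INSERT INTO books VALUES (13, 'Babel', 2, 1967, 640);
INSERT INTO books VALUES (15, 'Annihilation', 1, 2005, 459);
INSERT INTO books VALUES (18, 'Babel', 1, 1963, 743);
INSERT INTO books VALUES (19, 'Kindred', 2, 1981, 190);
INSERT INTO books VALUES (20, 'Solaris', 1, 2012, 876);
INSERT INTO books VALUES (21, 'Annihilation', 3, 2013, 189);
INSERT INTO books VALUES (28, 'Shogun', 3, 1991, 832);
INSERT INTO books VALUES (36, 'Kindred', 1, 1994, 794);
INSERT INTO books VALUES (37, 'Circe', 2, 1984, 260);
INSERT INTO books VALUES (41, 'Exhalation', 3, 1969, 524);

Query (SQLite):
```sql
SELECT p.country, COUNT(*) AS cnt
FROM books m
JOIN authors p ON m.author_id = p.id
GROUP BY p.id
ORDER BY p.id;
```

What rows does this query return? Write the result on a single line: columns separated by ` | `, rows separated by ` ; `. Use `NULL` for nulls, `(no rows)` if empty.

Egypt | 5 ; Chile | 3 ; UK | 6

Join each books row to its authors via author_id.
Group joined rows by authors.id; compute COUNT(*) per group.
  1: ids {11, 15, 18, 20, 36} → COUNT(*)=5
  2: ids {13, 19, 37} → COUNT(*)=3
  3: ids {4, 8, 10, 21, 28, 41} → COUNT(*)=6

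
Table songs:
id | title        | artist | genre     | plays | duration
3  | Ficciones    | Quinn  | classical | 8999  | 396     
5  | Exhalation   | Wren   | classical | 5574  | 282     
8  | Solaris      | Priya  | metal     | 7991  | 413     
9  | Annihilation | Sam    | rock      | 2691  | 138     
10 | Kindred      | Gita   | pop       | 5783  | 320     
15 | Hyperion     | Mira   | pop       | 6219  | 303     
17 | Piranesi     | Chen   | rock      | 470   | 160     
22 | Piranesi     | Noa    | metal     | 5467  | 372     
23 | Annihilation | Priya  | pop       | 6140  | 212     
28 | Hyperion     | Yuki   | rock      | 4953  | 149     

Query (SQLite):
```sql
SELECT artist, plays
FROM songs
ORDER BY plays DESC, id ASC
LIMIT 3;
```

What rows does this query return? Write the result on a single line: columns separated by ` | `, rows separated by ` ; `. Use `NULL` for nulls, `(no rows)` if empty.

Quinn | 8999 ; Priya | 7991 ; Mira | 6219

Sort by plays desc, tiebreak id asc: (8999, id=3), (7991, id=8), (6219, id=15), (6140, id=23), (5783, id=10), (5574, id=5) …. Take first 3.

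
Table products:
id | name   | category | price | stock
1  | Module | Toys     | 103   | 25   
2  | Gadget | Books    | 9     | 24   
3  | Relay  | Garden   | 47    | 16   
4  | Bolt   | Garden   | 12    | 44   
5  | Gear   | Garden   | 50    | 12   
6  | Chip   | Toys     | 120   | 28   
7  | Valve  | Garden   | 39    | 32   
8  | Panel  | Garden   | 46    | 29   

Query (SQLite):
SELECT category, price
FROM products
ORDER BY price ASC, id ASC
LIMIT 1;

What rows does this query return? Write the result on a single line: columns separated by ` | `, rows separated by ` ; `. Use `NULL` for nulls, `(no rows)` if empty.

Books | 9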